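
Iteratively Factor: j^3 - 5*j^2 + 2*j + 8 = (j + 1)*(j^2 - 6*j + 8) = (j - 4)*(j + 1)*(j - 2)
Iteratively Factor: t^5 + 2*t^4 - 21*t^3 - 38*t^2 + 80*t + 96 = (t - 4)*(t^4 + 6*t^3 + 3*t^2 - 26*t - 24) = (t - 4)*(t - 2)*(t^3 + 8*t^2 + 19*t + 12) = (t - 4)*(t - 2)*(t + 4)*(t^2 + 4*t + 3) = (t - 4)*(t - 2)*(t + 1)*(t + 4)*(t + 3)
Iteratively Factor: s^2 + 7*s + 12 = (s + 3)*(s + 4)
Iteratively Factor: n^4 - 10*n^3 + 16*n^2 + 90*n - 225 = (n - 5)*(n^3 - 5*n^2 - 9*n + 45) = (n - 5)^2*(n^2 - 9) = (n - 5)^2*(n - 3)*(n + 3)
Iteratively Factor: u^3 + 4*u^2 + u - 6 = (u + 3)*(u^2 + u - 2) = (u + 2)*(u + 3)*(u - 1)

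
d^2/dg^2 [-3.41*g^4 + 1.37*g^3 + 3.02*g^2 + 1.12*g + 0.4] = -40.92*g^2 + 8.22*g + 6.04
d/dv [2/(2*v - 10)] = -1/(v - 5)^2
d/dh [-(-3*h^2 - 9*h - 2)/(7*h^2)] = (-9*h - 4)/(7*h^3)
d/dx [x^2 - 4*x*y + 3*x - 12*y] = 2*x - 4*y + 3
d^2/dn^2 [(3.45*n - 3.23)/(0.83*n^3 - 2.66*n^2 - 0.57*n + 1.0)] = (14.26023*n^5 - 72.403224*n^4 + 166.185134*n^3 - 162.31845*n^2 + 41.763444*n - 15.349454)/(0.571787*n^9 - 5.497422*n^8 + 16.440225*n^7 - 9.20372*n^6 - 24.537075*n^5 + 15.795498*n^4 + 11.402007*n^3 - 7.0053*n^2 - 1.71*n + 1.0)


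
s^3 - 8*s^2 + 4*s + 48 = (s - 6)*(s - 4)*(s + 2)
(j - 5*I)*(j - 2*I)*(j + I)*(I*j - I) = I*j^4 + 6*j^3 - I*j^3 - 6*j^2 - 3*I*j^2 + 10*j + 3*I*j - 10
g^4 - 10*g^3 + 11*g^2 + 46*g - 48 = (g - 8)*(g - 3)*(g - 1)*(g + 2)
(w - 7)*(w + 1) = w^2 - 6*w - 7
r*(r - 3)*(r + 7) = r^3 + 4*r^2 - 21*r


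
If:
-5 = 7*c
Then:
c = -5/7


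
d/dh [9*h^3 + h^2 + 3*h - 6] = 27*h^2 + 2*h + 3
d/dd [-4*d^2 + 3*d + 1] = 3 - 8*d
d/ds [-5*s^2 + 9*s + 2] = 9 - 10*s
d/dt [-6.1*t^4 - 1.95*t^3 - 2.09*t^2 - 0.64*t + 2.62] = -24.4*t^3 - 5.85*t^2 - 4.18*t - 0.64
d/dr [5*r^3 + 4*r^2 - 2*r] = 15*r^2 + 8*r - 2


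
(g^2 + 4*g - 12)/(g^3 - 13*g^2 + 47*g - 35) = (g^2 + 4*g - 12)/(g^3 - 13*g^2 + 47*g - 35)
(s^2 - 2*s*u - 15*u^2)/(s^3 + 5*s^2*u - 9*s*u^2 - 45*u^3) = (s - 5*u)/(s^2 + 2*s*u - 15*u^2)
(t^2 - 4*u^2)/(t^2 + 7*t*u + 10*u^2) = (t - 2*u)/(t + 5*u)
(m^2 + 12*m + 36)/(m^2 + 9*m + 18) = (m + 6)/(m + 3)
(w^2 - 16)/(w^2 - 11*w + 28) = (w + 4)/(w - 7)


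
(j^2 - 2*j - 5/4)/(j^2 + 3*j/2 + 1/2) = (j - 5/2)/(j + 1)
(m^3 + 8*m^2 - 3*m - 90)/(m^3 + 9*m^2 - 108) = (m + 5)/(m + 6)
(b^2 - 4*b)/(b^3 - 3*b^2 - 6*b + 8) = b/(b^2 + b - 2)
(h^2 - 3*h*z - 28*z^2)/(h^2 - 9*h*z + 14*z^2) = (-h - 4*z)/(-h + 2*z)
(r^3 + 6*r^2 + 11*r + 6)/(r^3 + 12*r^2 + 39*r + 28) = (r^2 + 5*r + 6)/(r^2 + 11*r + 28)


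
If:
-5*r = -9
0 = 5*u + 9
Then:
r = 9/5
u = -9/5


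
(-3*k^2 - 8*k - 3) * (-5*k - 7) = 15*k^3 + 61*k^2 + 71*k + 21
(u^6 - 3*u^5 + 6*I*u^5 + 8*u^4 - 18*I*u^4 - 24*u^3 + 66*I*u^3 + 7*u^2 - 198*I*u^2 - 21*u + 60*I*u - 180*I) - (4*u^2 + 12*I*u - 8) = u^6 - 3*u^5 + 6*I*u^5 + 8*u^4 - 18*I*u^4 - 24*u^3 + 66*I*u^3 + 3*u^2 - 198*I*u^2 - 21*u + 48*I*u + 8 - 180*I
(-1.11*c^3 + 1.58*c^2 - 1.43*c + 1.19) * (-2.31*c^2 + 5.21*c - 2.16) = 2.5641*c^5 - 9.4329*c^4 + 13.9327*c^3 - 13.612*c^2 + 9.2887*c - 2.5704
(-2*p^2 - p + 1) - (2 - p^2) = -p^2 - p - 1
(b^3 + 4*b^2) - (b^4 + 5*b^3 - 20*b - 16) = -b^4 - 4*b^3 + 4*b^2 + 20*b + 16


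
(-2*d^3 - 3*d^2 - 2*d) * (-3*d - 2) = 6*d^4 + 13*d^3 + 12*d^2 + 4*d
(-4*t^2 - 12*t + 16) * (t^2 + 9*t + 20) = -4*t^4 - 48*t^3 - 172*t^2 - 96*t + 320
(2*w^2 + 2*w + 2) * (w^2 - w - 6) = 2*w^4 - 12*w^2 - 14*w - 12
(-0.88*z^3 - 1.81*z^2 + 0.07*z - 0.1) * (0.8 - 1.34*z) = 1.1792*z^4 + 1.7214*z^3 - 1.5418*z^2 + 0.19*z - 0.08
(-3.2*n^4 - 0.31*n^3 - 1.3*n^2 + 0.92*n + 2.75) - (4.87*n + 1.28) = -3.2*n^4 - 0.31*n^3 - 1.3*n^2 - 3.95*n + 1.47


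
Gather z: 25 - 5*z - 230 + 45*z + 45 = 40*z - 160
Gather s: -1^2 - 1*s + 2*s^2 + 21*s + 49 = 2*s^2 + 20*s + 48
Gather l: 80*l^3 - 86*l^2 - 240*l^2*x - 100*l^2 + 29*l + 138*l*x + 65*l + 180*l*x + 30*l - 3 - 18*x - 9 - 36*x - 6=80*l^3 + l^2*(-240*x - 186) + l*(318*x + 124) - 54*x - 18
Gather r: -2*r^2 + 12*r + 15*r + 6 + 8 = -2*r^2 + 27*r + 14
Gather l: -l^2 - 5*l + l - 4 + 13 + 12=-l^2 - 4*l + 21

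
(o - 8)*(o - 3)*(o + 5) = o^3 - 6*o^2 - 31*o + 120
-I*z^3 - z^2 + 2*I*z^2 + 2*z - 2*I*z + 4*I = (z - 2)*(z - 2*I)*(-I*z + 1)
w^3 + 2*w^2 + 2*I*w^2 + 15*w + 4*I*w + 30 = (w + 2)*(w - 3*I)*(w + 5*I)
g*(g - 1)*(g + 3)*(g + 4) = g^4 + 6*g^3 + 5*g^2 - 12*g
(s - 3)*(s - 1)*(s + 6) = s^3 + 2*s^2 - 21*s + 18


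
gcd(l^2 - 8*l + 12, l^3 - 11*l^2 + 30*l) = l - 6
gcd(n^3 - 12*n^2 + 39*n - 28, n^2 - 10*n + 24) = n - 4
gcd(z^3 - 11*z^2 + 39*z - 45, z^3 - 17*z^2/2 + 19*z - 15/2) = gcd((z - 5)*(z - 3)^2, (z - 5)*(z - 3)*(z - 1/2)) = z^2 - 8*z + 15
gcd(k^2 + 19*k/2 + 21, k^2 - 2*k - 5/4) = 1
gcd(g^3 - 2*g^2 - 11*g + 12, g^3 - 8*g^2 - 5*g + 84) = g^2 - g - 12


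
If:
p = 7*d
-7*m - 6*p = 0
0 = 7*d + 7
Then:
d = -1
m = 6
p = -7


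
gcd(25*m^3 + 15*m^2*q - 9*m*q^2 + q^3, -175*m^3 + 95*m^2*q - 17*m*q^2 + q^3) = 25*m^2 - 10*m*q + q^2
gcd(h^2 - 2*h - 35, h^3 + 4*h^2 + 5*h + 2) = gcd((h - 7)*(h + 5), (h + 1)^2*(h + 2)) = 1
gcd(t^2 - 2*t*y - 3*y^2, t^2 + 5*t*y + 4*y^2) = t + y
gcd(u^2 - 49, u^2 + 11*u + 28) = u + 7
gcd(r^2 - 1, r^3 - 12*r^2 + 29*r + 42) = r + 1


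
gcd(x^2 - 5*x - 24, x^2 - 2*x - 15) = x + 3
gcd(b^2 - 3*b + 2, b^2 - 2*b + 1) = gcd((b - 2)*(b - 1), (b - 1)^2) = b - 1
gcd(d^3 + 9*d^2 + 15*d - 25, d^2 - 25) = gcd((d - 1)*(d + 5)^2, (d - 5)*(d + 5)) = d + 5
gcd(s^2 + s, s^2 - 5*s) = s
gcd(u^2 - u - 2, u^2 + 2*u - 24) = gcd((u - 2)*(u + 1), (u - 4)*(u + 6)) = 1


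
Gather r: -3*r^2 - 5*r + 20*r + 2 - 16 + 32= -3*r^2 + 15*r + 18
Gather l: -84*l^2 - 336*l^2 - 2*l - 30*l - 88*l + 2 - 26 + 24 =-420*l^2 - 120*l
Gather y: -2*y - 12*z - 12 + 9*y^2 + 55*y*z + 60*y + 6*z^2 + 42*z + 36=9*y^2 + y*(55*z + 58) + 6*z^2 + 30*z + 24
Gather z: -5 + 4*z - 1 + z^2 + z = z^2 + 5*z - 6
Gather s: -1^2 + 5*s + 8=5*s + 7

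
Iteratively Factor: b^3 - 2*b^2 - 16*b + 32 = (b - 4)*(b^2 + 2*b - 8) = (b - 4)*(b - 2)*(b + 4)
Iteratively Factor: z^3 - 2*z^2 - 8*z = (z)*(z^2 - 2*z - 8) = z*(z - 4)*(z + 2)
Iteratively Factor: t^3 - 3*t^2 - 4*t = (t)*(t^2 - 3*t - 4) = t*(t + 1)*(t - 4)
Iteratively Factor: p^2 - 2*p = (p - 2)*(p)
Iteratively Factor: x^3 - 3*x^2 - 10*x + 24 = (x - 4)*(x^2 + x - 6) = (x - 4)*(x - 2)*(x + 3)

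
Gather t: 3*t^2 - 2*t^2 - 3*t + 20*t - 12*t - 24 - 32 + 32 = t^2 + 5*t - 24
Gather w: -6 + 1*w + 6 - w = 0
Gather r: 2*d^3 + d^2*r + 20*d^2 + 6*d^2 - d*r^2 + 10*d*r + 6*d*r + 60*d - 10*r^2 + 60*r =2*d^3 + 26*d^2 + 60*d + r^2*(-d - 10) + r*(d^2 + 16*d + 60)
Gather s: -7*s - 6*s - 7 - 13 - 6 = -13*s - 26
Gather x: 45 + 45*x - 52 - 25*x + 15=20*x + 8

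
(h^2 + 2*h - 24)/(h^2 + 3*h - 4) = (h^2 + 2*h - 24)/(h^2 + 3*h - 4)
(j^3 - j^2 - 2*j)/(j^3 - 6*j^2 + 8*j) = (j + 1)/(j - 4)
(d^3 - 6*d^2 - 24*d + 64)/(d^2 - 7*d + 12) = (d^3 - 6*d^2 - 24*d + 64)/(d^2 - 7*d + 12)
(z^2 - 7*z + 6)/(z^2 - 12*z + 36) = (z - 1)/(z - 6)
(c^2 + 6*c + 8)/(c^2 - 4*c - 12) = (c + 4)/(c - 6)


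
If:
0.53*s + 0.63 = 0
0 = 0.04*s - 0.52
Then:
No Solution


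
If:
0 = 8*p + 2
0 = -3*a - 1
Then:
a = -1/3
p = -1/4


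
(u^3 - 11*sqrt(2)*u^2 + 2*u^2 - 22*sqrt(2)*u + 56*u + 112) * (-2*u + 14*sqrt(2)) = -2*u^4 - 4*u^3 + 36*sqrt(2)*u^3 - 420*u^2 + 72*sqrt(2)*u^2 - 840*u + 784*sqrt(2)*u + 1568*sqrt(2)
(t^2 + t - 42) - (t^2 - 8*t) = 9*t - 42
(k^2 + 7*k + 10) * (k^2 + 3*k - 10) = k^4 + 10*k^3 + 21*k^2 - 40*k - 100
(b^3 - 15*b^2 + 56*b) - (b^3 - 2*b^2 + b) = -13*b^2 + 55*b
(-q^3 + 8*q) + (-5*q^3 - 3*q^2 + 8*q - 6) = -6*q^3 - 3*q^2 + 16*q - 6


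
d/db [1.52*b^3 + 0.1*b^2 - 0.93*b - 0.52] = 4.56*b^2 + 0.2*b - 0.93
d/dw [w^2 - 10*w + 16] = 2*w - 10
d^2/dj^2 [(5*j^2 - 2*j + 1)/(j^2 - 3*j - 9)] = 2*(13*j^3 + 138*j^2 - 63*j + 477)/(j^6 - 9*j^5 + 135*j^3 - 729*j - 729)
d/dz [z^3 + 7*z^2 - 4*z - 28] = 3*z^2 + 14*z - 4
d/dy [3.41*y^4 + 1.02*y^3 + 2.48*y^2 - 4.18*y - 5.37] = 13.64*y^3 + 3.06*y^2 + 4.96*y - 4.18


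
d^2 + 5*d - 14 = (d - 2)*(d + 7)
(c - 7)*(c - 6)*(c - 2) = c^3 - 15*c^2 + 68*c - 84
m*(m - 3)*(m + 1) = m^3 - 2*m^2 - 3*m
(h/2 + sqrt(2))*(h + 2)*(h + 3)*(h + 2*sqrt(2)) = h^4/2 + 5*h^3/2 + 2*sqrt(2)*h^3 + 7*h^2 + 10*sqrt(2)*h^2 + 12*sqrt(2)*h + 20*h + 24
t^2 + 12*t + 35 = (t + 5)*(t + 7)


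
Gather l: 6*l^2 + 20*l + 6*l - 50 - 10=6*l^2 + 26*l - 60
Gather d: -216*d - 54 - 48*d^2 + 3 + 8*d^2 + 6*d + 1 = -40*d^2 - 210*d - 50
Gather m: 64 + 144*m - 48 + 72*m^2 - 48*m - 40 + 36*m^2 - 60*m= 108*m^2 + 36*m - 24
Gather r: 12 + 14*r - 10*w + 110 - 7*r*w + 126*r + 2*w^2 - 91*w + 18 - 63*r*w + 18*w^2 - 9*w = r*(140 - 70*w) + 20*w^2 - 110*w + 140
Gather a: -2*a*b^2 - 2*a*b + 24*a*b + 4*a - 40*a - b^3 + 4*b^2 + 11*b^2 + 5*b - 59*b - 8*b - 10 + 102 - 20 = a*(-2*b^2 + 22*b - 36) - b^3 + 15*b^2 - 62*b + 72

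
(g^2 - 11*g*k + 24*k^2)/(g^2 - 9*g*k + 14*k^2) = (g^2 - 11*g*k + 24*k^2)/(g^2 - 9*g*k + 14*k^2)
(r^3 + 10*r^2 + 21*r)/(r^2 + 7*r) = r + 3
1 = 1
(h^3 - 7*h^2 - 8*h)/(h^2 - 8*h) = h + 1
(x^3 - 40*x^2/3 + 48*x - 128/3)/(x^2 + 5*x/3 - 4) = (x^2 - 12*x + 32)/(x + 3)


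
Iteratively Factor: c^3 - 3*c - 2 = (c + 1)*(c^2 - c - 2) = (c - 2)*(c + 1)*(c + 1)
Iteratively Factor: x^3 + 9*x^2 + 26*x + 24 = (x + 3)*(x^2 + 6*x + 8) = (x + 2)*(x + 3)*(x + 4)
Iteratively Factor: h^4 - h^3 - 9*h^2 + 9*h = (h + 3)*(h^3 - 4*h^2 + 3*h) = (h - 1)*(h + 3)*(h^2 - 3*h) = h*(h - 1)*(h + 3)*(h - 3)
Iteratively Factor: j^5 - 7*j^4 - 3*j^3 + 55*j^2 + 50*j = (j + 2)*(j^4 - 9*j^3 + 15*j^2 + 25*j) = (j - 5)*(j + 2)*(j^3 - 4*j^2 - 5*j) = j*(j - 5)*(j + 2)*(j^2 - 4*j - 5) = j*(j - 5)^2*(j + 2)*(j + 1)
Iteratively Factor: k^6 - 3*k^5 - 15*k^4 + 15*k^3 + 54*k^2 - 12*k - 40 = (k - 5)*(k^5 + 2*k^4 - 5*k^3 - 10*k^2 + 4*k + 8) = (k - 5)*(k - 1)*(k^4 + 3*k^3 - 2*k^2 - 12*k - 8) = (k - 5)*(k - 1)*(k + 2)*(k^3 + k^2 - 4*k - 4) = (k - 5)*(k - 1)*(k + 1)*(k + 2)*(k^2 - 4) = (k - 5)*(k - 1)*(k + 1)*(k + 2)^2*(k - 2)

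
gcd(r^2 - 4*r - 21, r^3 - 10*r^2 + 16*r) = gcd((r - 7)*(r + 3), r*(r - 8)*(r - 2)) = 1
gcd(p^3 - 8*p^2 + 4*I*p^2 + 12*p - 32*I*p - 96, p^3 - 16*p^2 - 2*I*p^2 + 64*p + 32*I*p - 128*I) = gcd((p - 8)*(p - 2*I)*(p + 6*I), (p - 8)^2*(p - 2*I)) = p^2 + p*(-8 - 2*I) + 16*I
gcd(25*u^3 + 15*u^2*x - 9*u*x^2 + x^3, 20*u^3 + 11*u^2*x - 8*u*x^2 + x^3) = -5*u^2 - 4*u*x + x^2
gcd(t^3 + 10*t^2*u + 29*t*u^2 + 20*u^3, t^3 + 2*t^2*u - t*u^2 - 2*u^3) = t + u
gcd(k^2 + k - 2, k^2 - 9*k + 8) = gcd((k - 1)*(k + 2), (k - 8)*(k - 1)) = k - 1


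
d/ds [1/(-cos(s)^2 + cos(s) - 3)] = (1 - 2*cos(s))*sin(s)/(sin(s)^2 + cos(s) - 4)^2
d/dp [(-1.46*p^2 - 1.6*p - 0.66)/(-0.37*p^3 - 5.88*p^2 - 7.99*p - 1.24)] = (-0.5402*p^4 - 1.184*p^3 + 1.5248*p^2 - 4.1408*p - 3.2894)/(0.1369*p^6 + 4.3512*p^5 + 40.487*p^4 + 94.88*p^3 + 78.4225*p^2 + 19.8152*p + 1.5376)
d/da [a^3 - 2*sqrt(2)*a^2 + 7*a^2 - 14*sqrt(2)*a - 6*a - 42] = 3*a^2 - 4*sqrt(2)*a + 14*a - 14*sqrt(2) - 6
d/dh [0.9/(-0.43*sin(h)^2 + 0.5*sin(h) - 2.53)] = (0.774*sin(h) - 0.45)*cos(h)/(0.43*sin(h)^2 - 0.5*sin(h) + 2.53)^2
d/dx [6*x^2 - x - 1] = 12*x - 1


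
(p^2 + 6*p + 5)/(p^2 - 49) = (p^2 + 6*p + 5)/(p^2 - 49)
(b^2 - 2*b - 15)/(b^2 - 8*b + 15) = (b + 3)/(b - 3)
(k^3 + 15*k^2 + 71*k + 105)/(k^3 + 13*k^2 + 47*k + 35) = (k + 3)/(k + 1)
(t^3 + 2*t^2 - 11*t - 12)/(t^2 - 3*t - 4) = (t^2 + t - 12)/(t - 4)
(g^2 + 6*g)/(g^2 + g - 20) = g*(g + 6)/(g^2 + g - 20)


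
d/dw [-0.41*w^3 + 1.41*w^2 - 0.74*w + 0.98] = -1.23*w^2 + 2.82*w - 0.74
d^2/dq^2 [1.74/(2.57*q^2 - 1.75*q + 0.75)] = (-22.985052*q^2 + 15.6513*q + 1.74*(5.14*q - 1.75)*(10.28*q - 3.5) - 6.7077)/(2.57*q^2 - 1.75*q + 0.75)^3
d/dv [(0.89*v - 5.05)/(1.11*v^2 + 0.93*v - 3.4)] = (-0.9879*v^2 + 11.211*v + 1.6705)/(1.2321*v^4 + 2.0646*v^3 - 6.6831*v^2 - 6.324*v + 11.56)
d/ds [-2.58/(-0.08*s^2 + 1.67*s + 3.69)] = (4.3086 - 0.4128*s)/(-0.08*s^2 + 1.67*s + 3.69)^2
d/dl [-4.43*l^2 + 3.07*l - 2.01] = 3.07 - 8.86*l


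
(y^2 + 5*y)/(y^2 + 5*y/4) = 4*(y + 5)/(4*y + 5)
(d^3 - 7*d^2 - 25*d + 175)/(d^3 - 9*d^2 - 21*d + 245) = (d - 5)/(d - 7)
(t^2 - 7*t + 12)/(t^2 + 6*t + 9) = (t^2 - 7*t + 12)/(t^2 + 6*t + 9)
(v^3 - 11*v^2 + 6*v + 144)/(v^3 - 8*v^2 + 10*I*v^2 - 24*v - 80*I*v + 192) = (v^2 - 3*v - 18)/(v^2 + 10*I*v - 24)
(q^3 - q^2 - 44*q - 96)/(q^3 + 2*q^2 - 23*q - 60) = (q - 8)/(q - 5)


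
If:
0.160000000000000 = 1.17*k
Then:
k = 0.14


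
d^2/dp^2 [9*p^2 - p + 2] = 18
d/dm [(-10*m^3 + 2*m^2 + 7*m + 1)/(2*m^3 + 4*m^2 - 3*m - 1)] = 2*(-22*m^4 + 16*m^3 - 5*m^2 - 6*m - 2)/(4*m^6 + 16*m^5 + 4*m^4 - 28*m^3 + m^2 + 6*m + 1)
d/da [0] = 0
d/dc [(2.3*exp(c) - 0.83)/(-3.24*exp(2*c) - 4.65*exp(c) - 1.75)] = (7.452*exp(2*c) - 5.3784*exp(c) - 7.8845)*exp(c)/(10.4976*exp(4*c) + 30.132*exp(3*c) + 32.9625*exp(2*c) + 16.275*exp(c) + 3.0625)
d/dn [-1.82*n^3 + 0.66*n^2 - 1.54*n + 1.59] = -5.46*n^2 + 1.32*n - 1.54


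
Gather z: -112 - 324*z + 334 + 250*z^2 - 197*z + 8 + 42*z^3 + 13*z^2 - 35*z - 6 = 42*z^3 + 263*z^2 - 556*z + 224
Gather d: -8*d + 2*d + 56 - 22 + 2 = 36 - 6*d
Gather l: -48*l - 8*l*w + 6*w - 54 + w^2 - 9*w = l*(-8*w - 48) + w^2 - 3*w - 54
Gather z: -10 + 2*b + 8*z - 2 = 2*b + 8*z - 12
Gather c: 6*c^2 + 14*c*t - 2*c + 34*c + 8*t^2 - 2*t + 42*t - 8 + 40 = 6*c^2 + c*(14*t + 32) + 8*t^2 + 40*t + 32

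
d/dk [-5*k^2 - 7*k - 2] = -10*k - 7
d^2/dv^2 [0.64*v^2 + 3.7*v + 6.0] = 1.28000000000000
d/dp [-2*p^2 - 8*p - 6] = -4*p - 8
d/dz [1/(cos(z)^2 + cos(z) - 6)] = (2*cos(z) + 1)*sin(z)/(cos(z)^2 + cos(z) - 6)^2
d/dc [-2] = 0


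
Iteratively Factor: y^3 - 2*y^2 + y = (y - 1)*(y^2 - y) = y*(y - 1)*(y - 1)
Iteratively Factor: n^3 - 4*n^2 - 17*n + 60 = (n + 4)*(n^2 - 8*n + 15) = (n - 3)*(n + 4)*(n - 5)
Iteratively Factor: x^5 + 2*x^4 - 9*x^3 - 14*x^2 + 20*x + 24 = (x - 2)*(x^4 + 4*x^3 - x^2 - 16*x - 12) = (x - 2)*(x + 2)*(x^3 + 2*x^2 - 5*x - 6) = (x - 2)^2*(x + 2)*(x^2 + 4*x + 3) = (x - 2)^2*(x + 1)*(x + 2)*(x + 3)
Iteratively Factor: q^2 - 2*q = (q - 2)*(q)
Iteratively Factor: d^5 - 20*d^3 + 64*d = (d - 4)*(d^4 + 4*d^3 - 4*d^2 - 16*d) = (d - 4)*(d + 4)*(d^3 - 4*d) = (d - 4)*(d + 2)*(d + 4)*(d^2 - 2*d) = (d - 4)*(d - 2)*(d + 2)*(d + 4)*(d)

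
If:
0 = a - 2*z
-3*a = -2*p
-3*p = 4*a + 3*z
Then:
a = 0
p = 0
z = 0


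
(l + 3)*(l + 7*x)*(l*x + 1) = l^3*x + 7*l^2*x^2 + 3*l^2*x + l^2 + 21*l*x^2 + 7*l*x + 3*l + 21*x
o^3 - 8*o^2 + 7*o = o*(o - 7)*(o - 1)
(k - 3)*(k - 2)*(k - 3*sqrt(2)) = k^3 - 5*k^2 - 3*sqrt(2)*k^2 + 6*k + 15*sqrt(2)*k - 18*sqrt(2)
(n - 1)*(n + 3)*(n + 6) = n^3 + 8*n^2 + 9*n - 18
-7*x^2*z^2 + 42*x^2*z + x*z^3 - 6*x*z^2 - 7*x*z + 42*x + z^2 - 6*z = (-7*x + z)*(z - 6)*(x*z + 1)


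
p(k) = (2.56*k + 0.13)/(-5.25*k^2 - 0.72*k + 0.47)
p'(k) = (2.56*k + 0.13)*(10.5*k + 0.72)/(-5.25*k^2 - 0.72*k + 0.47)^2 + 2.56/(-5.25*k^2 - 0.72*k + 0.47) = (13.44*k^2 + 1.365*k + 1.2968)/(27.5625*k^4 + 7.56*k^3 - 4.4166*k^2 - 0.6768*k + 0.2209)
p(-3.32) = 0.15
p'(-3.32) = 0.05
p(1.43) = -0.34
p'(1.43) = 0.24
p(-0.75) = 0.92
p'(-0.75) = 2.07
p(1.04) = -0.47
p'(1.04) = 0.49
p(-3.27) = 0.15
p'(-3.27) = 0.05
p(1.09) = -0.45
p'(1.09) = 0.44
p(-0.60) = 1.42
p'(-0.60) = 5.45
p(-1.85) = 0.28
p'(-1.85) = 0.17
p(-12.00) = 0.04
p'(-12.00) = 0.00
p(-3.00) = 0.17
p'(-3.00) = 0.06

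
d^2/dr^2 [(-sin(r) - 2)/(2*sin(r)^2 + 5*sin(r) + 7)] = (4*sin(r)^5 + 22*sin(r)^4 - 32*sin(r)^3 - 145*sin(r)^2 - 57*sin(r) + 26)/(5*sin(r) - cos(2*r) + 8)^3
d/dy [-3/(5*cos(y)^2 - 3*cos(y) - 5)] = 3*(3 - 10*cos(y))*sin(y)/(5*sin(y)^2 + 3*cos(y))^2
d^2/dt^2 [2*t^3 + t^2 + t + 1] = 12*t + 2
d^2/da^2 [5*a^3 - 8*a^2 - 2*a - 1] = 30*a - 16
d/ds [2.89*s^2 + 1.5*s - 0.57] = 5.78*s + 1.5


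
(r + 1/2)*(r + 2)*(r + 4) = r^3 + 13*r^2/2 + 11*r + 4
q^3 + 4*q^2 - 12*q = q*(q - 2)*(q + 6)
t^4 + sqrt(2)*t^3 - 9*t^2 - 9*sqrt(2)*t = t*(t - 3)*(t + 3)*(t + sqrt(2))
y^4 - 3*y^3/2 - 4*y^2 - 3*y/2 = y*(y - 3)*(y + 1/2)*(y + 1)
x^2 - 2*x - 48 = (x - 8)*(x + 6)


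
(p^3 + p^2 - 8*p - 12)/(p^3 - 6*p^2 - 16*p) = (p^2 - p - 6)/(p*(p - 8))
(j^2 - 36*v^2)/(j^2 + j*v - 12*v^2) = (j^2 - 36*v^2)/(j^2 + j*v - 12*v^2)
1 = 1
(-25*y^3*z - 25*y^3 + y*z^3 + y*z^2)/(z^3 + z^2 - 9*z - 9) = y*(-25*y^2 + z^2)/(z^2 - 9)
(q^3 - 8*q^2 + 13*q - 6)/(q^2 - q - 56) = (-q^3 + 8*q^2 - 13*q + 6)/(-q^2 + q + 56)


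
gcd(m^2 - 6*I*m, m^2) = m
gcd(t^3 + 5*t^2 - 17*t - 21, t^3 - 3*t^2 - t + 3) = t^2 - 2*t - 3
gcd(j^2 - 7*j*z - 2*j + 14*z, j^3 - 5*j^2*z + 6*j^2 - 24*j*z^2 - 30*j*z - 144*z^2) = 1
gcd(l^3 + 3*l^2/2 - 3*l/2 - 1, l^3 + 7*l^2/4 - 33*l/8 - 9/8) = 1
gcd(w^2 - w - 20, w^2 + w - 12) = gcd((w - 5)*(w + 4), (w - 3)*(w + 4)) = w + 4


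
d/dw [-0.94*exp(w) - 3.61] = -0.94*exp(w)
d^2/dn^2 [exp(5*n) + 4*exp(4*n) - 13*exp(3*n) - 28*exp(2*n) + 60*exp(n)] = (25*exp(4*n) + 64*exp(3*n) - 117*exp(2*n) - 112*exp(n) + 60)*exp(n)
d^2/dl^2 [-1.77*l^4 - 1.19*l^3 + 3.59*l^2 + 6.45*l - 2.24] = -21.24*l^2 - 7.14*l + 7.18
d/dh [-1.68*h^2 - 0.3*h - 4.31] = -3.36*h - 0.3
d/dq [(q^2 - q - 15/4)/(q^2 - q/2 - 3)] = 1/(2*(q^2 - 4*q + 4))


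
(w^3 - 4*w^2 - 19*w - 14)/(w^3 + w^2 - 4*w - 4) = (w - 7)/(w - 2)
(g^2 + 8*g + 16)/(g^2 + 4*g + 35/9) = 9*(g^2 + 8*g + 16)/(9*g^2 + 36*g + 35)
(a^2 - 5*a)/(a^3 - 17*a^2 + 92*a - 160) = a/(a^2 - 12*a + 32)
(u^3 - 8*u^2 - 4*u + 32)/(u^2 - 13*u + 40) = (u^2 - 4)/(u - 5)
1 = 1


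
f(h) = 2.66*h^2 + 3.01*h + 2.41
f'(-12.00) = -60.83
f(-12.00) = 349.33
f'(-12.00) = -60.83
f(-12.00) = 349.33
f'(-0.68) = -0.61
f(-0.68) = 1.59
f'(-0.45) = 0.62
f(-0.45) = 1.59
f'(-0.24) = 1.73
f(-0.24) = 1.84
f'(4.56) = 27.27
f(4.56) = 71.45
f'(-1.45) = -4.70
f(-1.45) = 3.64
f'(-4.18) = -19.23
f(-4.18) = 36.30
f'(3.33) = 20.73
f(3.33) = 41.93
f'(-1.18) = -3.27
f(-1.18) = 2.56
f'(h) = 5.32*h + 3.01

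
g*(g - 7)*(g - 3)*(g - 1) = g^4 - 11*g^3 + 31*g^2 - 21*g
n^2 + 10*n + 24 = (n + 4)*(n + 6)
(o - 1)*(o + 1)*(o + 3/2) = o^3 + 3*o^2/2 - o - 3/2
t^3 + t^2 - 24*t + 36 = (t - 3)*(t - 2)*(t + 6)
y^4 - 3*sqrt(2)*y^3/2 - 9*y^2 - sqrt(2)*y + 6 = (y - 3*sqrt(2))*(y - sqrt(2)/2)*(y + sqrt(2))^2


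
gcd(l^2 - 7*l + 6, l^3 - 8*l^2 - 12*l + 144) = l - 6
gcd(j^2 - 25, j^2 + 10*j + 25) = j + 5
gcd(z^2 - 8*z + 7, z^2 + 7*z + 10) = 1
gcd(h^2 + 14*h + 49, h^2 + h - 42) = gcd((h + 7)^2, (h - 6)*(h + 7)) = h + 7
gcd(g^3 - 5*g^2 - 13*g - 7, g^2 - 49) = g - 7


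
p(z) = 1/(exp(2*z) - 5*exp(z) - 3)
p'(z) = (-2*exp(2*z) + 5*exp(z))/(exp(2*z) - 5*exp(z) - 3)^2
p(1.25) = -0.12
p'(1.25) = -0.10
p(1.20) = -0.12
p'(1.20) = -0.07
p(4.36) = 0.00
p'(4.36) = -0.00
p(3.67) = 0.00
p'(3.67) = -0.00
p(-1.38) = -0.24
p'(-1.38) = 0.06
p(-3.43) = -0.32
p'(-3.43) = 0.02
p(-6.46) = -0.33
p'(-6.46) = 0.00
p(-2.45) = -0.29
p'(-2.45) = 0.04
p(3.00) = 0.00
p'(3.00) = -0.00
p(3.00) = 0.00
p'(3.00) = -0.00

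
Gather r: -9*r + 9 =9 - 9*r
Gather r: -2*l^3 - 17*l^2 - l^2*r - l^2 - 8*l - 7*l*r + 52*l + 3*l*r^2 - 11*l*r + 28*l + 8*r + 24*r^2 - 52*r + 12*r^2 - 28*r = -2*l^3 - 18*l^2 + 72*l + r^2*(3*l + 36) + r*(-l^2 - 18*l - 72)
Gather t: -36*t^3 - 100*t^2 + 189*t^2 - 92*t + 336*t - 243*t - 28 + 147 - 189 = -36*t^3 + 89*t^2 + t - 70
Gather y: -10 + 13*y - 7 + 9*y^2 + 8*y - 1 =9*y^2 + 21*y - 18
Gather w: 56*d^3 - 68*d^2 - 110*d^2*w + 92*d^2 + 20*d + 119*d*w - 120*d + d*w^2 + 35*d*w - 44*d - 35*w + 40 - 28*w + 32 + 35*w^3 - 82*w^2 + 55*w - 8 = 56*d^3 + 24*d^2 - 144*d + 35*w^3 + w^2*(d - 82) + w*(-110*d^2 + 154*d - 8) + 64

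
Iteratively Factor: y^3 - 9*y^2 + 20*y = (y)*(y^2 - 9*y + 20) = y*(y - 5)*(y - 4)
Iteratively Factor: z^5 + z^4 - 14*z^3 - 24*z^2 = (z + 3)*(z^4 - 2*z^3 - 8*z^2) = (z + 2)*(z + 3)*(z^3 - 4*z^2) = z*(z + 2)*(z + 3)*(z^2 - 4*z) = z*(z - 4)*(z + 2)*(z + 3)*(z)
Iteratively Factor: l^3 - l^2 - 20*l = (l - 5)*(l^2 + 4*l) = (l - 5)*(l + 4)*(l)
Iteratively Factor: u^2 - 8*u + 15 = (u - 3)*(u - 5)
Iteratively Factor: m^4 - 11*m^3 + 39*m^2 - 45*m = (m)*(m^3 - 11*m^2 + 39*m - 45) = m*(m - 5)*(m^2 - 6*m + 9) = m*(m - 5)*(m - 3)*(m - 3)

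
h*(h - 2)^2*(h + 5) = h^4 + h^3 - 16*h^2 + 20*h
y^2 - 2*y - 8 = (y - 4)*(y + 2)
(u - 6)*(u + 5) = u^2 - u - 30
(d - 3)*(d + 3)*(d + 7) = d^3 + 7*d^2 - 9*d - 63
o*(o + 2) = o^2 + 2*o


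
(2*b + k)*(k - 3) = 2*b*k - 6*b + k^2 - 3*k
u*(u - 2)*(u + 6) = u^3 + 4*u^2 - 12*u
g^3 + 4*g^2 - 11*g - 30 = (g - 3)*(g + 2)*(g + 5)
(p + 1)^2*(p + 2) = p^3 + 4*p^2 + 5*p + 2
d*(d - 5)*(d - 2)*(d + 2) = d^4 - 5*d^3 - 4*d^2 + 20*d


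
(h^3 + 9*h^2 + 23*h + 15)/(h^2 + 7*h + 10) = (h^2 + 4*h + 3)/(h + 2)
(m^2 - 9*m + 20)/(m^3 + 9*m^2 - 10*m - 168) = (m - 5)/(m^2 + 13*m + 42)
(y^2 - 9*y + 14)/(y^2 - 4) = (y - 7)/(y + 2)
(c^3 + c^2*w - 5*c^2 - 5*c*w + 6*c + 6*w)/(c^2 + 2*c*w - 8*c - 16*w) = (c^3 + c^2*w - 5*c^2 - 5*c*w + 6*c + 6*w)/(c^2 + 2*c*w - 8*c - 16*w)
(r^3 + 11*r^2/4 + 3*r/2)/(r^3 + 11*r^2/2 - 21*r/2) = (4*r^2 + 11*r + 6)/(2*(2*r^2 + 11*r - 21))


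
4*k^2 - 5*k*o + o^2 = (-4*k + o)*(-k + o)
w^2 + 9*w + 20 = (w + 4)*(w + 5)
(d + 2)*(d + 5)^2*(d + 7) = d^4 + 19*d^3 + 129*d^2 + 365*d + 350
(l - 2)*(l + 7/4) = l^2 - l/4 - 7/2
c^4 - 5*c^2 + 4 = (c - 2)*(c - 1)*(c + 1)*(c + 2)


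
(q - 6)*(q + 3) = q^2 - 3*q - 18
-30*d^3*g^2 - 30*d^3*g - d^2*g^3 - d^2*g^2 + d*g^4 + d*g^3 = g*(-6*d + g)*(5*d + g)*(d*g + d)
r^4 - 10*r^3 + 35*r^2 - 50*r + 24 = (r - 4)*(r - 3)*(r - 2)*(r - 1)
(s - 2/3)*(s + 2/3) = s^2 - 4/9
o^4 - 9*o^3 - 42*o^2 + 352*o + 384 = (o - 8)^2*(o + 1)*(o + 6)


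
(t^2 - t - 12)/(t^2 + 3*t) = (t - 4)/t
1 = 1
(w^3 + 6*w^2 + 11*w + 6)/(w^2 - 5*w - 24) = (w^2 + 3*w + 2)/(w - 8)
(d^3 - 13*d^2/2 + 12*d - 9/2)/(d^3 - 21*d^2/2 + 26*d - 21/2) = (d - 3)/(d - 7)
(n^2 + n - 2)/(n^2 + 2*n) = (n - 1)/n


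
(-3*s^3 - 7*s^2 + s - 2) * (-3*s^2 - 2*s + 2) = 9*s^5 + 27*s^4 + 5*s^3 - 10*s^2 + 6*s - 4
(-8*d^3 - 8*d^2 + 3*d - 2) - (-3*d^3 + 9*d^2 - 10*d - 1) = -5*d^3 - 17*d^2 + 13*d - 1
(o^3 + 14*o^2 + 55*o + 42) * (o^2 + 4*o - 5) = o^5 + 18*o^4 + 106*o^3 + 192*o^2 - 107*o - 210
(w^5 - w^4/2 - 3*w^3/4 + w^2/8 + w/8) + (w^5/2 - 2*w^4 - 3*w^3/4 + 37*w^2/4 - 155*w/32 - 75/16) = 3*w^5/2 - 5*w^4/2 - 3*w^3/2 + 75*w^2/8 - 151*w/32 - 75/16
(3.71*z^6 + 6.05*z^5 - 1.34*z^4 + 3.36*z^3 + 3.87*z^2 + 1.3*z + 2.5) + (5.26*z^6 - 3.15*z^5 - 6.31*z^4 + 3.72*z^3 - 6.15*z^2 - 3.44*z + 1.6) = 8.97*z^6 + 2.9*z^5 - 7.65*z^4 + 7.08*z^3 - 2.28*z^2 - 2.14*z + 4.1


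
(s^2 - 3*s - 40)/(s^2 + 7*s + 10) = (s - 8)/(s + 2)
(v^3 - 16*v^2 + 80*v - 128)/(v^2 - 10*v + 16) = (v^2 - 8*v + 16)/(v - 2)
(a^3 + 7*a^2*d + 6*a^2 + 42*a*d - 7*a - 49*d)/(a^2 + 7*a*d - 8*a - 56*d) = (a^2 + 6*a - 7)/(a - 8)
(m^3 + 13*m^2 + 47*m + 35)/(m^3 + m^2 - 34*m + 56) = (m^2 + 6*m + 5)/(m^2 - 6*m + 8)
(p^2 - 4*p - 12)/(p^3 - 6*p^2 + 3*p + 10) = (p^2 - 4*p - 12)/(p^3 - 6*p^2 + 3*p + 10)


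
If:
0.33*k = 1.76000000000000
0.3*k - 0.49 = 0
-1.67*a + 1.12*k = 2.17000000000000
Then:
No Solution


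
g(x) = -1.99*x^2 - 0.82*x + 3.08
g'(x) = -3.98*x - 0.82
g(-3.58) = -19.49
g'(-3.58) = 13.43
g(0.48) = 2.23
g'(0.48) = -2.73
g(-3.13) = -13.85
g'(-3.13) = 11.64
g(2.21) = -8.45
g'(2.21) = -9.62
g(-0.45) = 3.05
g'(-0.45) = 0.97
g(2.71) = -13.76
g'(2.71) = -11.61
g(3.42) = -23.00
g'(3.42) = -14.43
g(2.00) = -6.52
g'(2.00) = -8.78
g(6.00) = -73.48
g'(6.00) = -24.70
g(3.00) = -17.29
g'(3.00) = -12.76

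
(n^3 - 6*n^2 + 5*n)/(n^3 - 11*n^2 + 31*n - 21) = n*(n - 5)/(n^2 - 10*n + 21)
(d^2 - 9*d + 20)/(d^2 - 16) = (d - 5)/(d + 4)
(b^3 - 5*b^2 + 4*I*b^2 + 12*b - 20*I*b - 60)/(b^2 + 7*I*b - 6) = (b^2 - b*(5 + 2*I) + 10*I)/(b + I)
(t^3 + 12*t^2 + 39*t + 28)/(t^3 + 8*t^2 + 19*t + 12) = (t + 7)/(t + 3)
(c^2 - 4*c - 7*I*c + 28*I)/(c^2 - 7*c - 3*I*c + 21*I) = (c^2 - 4*c - 7*I*c + 28*I)/(c^2 - 7*c - 3*I*c + 21*I)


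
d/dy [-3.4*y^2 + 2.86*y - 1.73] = 2.86 - 6.8*y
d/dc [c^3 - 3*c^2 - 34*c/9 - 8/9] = 3*c^2 - 6*c - 34/9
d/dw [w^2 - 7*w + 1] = 2*w - 7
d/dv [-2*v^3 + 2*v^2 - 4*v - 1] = -6*v^2 + 4*v - 4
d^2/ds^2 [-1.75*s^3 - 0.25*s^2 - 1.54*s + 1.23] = -10.5*s - 0.5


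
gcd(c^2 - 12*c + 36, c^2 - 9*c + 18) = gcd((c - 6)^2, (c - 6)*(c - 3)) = c - 6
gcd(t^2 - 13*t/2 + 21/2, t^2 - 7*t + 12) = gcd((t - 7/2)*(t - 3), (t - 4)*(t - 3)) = t - 3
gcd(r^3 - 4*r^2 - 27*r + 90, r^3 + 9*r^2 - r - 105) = r^2 + 2*r - 15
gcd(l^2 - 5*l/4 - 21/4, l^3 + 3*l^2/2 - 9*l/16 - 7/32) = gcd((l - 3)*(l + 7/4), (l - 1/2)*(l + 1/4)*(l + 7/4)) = l + 7/4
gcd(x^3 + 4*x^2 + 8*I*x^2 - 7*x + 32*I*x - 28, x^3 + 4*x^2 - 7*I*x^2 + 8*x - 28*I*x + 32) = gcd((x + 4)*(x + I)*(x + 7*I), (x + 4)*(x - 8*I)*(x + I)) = x^2 + x*(4 + I) + 4*I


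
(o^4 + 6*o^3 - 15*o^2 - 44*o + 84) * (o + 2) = o^5 + 8*o^4 - 3*o^3 - 74*o^2 - 4*o + 168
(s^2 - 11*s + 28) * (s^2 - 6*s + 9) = s^4 - 17*s^3 + 103*s^2 - 267*s + 252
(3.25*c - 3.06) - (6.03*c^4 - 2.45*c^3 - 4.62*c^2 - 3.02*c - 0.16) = -6.03*c^4 + 2.45*c^3 + 4.62*c^2 + 6.27*c - 2.9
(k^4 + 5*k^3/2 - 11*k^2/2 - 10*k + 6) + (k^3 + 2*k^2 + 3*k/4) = k^4 + 7*k^3/2 - 7*k^2/2 - 37*k/4 + 6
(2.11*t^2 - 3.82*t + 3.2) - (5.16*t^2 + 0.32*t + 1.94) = -3.05*t^2 - 4.14*t + 1.26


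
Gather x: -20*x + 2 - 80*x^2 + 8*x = -80*x^2 - 12*x + 2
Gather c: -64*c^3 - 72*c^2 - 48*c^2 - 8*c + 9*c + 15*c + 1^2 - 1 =-64*c^3 - 120*c^2 + 16*c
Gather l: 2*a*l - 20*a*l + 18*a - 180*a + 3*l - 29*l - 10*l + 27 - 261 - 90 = -162*a + l*(-18*a - 36) - 324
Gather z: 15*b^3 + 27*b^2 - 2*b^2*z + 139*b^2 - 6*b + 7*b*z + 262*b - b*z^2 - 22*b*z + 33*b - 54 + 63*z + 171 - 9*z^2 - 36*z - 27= 15*b^3 + 166*b^2 + 289*b + z^2*(-b - 9) + z*(-2*b^2 - 15*b + 27) + 90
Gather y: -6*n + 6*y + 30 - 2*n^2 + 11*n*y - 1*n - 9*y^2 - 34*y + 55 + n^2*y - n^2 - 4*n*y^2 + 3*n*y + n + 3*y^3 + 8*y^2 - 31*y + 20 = -3*n^2 - 6*n + 3*y^3 + y^2*(-4*n - 1) + y*(n^2 + 14*n - 59) + 105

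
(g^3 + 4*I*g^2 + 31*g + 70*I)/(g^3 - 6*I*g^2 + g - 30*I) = (g + 7*I)/(g - 3*I)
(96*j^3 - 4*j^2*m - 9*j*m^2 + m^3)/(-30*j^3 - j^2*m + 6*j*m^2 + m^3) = (-32*j^2 + 12*j*m - m^2)/(10*j^2 - 3*j*m - m^2)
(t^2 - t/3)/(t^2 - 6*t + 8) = t*(3*t - 1)/(3*(t^2 - 6*t + 8))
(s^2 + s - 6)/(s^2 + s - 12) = (s^2 + s - 6)/(s^2 + s - 12)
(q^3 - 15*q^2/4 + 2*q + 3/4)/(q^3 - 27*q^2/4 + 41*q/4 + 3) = (q - 1)/(q - 4)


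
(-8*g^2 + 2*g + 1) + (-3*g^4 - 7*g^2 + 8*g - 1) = -3*g^4 - 15*g^2 + 10*g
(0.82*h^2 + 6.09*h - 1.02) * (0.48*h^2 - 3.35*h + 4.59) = 0.3936*h^4 + 0.1762*h^3 - 17.1273*h^2 + 31.3701*h - 4.6818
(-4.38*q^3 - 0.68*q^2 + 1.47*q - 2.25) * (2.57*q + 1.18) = -11.2566*q^4 - 6.916*q^3 + 2.9755*q^2 - 4.0479*q - 2.655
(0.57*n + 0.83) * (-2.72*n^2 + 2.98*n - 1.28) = -1.5504*n^3 - 0.559*n^2 + 1.7438*n - 1.0624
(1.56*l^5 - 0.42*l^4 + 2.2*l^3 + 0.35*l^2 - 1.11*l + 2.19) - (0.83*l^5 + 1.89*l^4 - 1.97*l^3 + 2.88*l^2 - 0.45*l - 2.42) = 0.73*l^5 - 2.31*l^4 + 4.17*l^3 - 2.53*l^2 - 0.66*l + 4.61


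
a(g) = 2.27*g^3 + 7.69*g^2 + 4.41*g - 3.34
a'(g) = 6.81*g^2 + 15.38*g + 4.41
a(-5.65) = -192.19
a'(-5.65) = 134.91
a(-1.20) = -1.48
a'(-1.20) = -4.24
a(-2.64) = -3.15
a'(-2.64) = 11.27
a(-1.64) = 0.10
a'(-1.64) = -2.50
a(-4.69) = -89.05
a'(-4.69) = 82.07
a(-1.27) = -1.19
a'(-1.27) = -4.14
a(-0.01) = -3.38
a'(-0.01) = 4.26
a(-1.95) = 0.47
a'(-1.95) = 0.31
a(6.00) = 790.28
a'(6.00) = 341.85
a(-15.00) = -6000.49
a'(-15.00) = 1305.96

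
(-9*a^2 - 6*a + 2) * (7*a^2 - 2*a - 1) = -63*a^4 - 24*a^3 + 35*a^2 + 2*a - 2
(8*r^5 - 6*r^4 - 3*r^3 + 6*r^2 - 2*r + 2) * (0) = 0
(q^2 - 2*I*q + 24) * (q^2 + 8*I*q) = q^4 + 6*I*q^3 + 40*q^2 + 192*I*q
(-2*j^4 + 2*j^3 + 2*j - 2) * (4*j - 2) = -8*j^5 + 12*j^4 - 4*j^3 + 8*j^2 - 12*j + 4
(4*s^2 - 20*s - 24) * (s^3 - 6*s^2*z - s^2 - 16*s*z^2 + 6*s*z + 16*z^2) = 4*s^5 - 24*s^4*z - 24*s^4 - 64*s^3*z^2 + 144*s^3*z - 4*s^3 + 384*s^2*z^2 + 24*s^2*z + 24*s^2 + 64*s*z^2 - 144*s*z - 384*z^2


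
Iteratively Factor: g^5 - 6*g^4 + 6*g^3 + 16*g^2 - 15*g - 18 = (g + 1)*(g^4 - 7*g^3 + 13*g^2 + 3*g - 18) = (g + 1)^2*(g^3 - 8*g^2 + 21*g - 18) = (g - 2)*(g + 1)^2*(g^2 - 6*g + 9) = (g - 3)*(g - 2)*(g + 1)^2*(g - 3)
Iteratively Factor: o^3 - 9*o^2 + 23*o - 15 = (o - 1)*(o^2 - 8*o + 15) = (o - 3)*(o - 1)*(o - 5)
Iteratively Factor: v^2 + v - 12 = (v - 3)*(v + 4)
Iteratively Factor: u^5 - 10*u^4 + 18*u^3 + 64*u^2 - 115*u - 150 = (u - 3)*(u^4 - 7*u^3 - 3*u^2 + 55*u + 50) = (u - 5)*(u - 3)*(u^3 - 2*u^2 - 13*u - 10) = (u - 5)*(u - 3)*(u + 1)*(u^2 - 3*u - 10) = (u - 5)^2*(u - 3)*(u + 1)*(u + 2)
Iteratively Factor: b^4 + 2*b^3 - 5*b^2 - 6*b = (b)*(b^3 + 2*b^2 - 5*b - 6) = b*(b + 1)*(b^2 + b - 6) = b*(b - 2)*(b + 1)*(b + 3)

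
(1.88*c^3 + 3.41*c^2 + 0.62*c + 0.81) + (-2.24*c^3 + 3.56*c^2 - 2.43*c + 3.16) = -0.36*c^3 + 6.97*c^2 - 1.81*c + 3.97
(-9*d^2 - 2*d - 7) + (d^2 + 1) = -8*d^2 - 2*d - 6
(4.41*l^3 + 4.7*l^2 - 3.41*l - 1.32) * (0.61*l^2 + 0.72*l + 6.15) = 2.6901*l^5 + 6.0422*l^4 + 28.4254*l^3 + 25.6446*l^2 - 21.9219*l - 8.118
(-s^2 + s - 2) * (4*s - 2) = -4*s^3 + 6*s^2 - 10*s + 4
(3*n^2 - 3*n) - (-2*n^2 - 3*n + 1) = 5*n^2 - 1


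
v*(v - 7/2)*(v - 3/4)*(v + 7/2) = v^4 - 3*v^3/4 - 49*v^2/4 + 147*v/16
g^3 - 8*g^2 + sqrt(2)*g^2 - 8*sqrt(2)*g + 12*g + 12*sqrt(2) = (g - 6)*(g - 2)*(g + sqrt(2))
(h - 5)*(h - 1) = h^2 - 6*h + 5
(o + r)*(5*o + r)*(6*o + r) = 30*o^3 + 41*o^2*r + 12*o*r^2 + r^3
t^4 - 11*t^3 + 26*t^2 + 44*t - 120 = (t - 6)*(t - 5)*(t - 2)*(t + 2)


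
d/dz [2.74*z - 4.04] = 2.74000000000000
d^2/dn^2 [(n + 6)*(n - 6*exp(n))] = -6*n*exp(n) - 48*exp(n) + 2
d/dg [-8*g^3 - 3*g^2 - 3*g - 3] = -24*g^2 - 6*g - 3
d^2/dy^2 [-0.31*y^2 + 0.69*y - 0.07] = -0.620000000000000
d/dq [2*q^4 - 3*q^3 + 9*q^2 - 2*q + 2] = 8*q^3 - 9*q^2 + 18*q - 2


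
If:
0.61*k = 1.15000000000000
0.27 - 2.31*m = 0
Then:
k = 1.89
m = 0.12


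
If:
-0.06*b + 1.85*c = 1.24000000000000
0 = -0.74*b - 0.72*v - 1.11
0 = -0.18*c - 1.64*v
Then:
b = -1.43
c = 0.62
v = -0.07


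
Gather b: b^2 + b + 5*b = b^2 + 6*b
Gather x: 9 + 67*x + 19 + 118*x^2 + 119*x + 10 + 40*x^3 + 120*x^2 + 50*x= 40*x^3 + 238*x^2 + 236*x + 38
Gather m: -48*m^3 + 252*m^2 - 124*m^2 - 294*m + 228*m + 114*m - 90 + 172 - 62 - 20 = -48*m^3 + 128*m^2 + 48*m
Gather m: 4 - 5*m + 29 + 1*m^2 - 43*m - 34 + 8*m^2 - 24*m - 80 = 9*m^2 - 72*m - 81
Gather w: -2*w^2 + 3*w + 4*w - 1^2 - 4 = -2*w^2 + 7*w - 5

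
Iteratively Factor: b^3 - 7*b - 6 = (b + 1)*(b^2 - b - 6) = (b - 3)*(b + 1)*(b + 2)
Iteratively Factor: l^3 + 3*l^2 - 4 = (l + 2)*(l^2 + l - 2) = (l + 2)^2*(l - 1)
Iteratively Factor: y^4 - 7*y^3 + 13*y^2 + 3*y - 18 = (y - 3)*(y^3 - 4*y^2 + y + 6) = (y - 3)^2*(y^2 - y - 2) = (y - 3)^2*(y + 1)*(y - 2)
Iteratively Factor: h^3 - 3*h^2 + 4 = (h + 1)*(h^2 - 4*h + 4) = (h - 2)*(h + 1)*(h - 2)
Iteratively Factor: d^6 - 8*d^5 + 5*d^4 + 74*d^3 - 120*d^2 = (d)*(d^5 - 8*d^4 + 5*d^3 + 74*d^2 - 120*d) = d*(d + 3)*(d^4 - 11*d^3 + 38*d^2 - 40*d) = d*(d - 5)*(d + 3)*(d^3 - 6*d^2 + 8*d) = d^2*(d - 5)*(d + 3)*(d^2 - 6*d + 8) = d^2*(d - 5)*(d - 2)*(d + 3)*(d - 4)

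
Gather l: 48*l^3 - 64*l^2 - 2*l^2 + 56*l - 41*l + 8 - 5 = 48*l^3 - 66*l^2 + 15*l + 3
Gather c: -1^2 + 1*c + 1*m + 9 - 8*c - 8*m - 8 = -7*c - 7*m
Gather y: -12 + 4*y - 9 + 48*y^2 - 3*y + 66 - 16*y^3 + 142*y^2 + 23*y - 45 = -16*y^3 + 190*y^2 + 24*y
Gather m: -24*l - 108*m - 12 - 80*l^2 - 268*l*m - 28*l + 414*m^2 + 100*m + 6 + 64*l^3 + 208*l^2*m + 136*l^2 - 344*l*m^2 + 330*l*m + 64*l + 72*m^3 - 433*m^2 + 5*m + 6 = 64*l^3 + 56*l^2 + 12*l + 72*m^3 + m^2*(-344*l - 19) + m*(208*l^2 + 62*l - 3)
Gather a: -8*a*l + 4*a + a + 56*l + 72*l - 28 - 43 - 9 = a*(5 - 8*l) + 128*l - 80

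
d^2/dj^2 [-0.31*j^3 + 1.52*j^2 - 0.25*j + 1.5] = 3.04 - 1.86*j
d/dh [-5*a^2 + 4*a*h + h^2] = 4*a + 2*h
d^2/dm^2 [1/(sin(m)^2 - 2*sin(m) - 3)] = (6*sin(m) + 4*cos(m)^2 - 18)*cos(m)^2/(-sin(m)^2 + 2*sin(m) + 3)^3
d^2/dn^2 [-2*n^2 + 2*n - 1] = -4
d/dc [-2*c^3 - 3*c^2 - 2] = 6*c*(-c - 1)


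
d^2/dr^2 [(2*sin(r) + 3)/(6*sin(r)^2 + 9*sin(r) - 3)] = (-8*sin(r)^5 - 36*sin(r)^4 - 62*sin(r)^3 + 15*sin(r)^2 + 121*sin(r) + 78)/(3*(3*sin(r) - cos(2*r))^3)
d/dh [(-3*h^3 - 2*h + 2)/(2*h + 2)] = (-6*h^3 - 9*h^2 - 4)/(2*(h^2 + 2*h + 1))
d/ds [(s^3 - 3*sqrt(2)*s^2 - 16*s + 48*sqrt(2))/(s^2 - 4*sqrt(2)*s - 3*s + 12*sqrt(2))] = ((-2*s + 3 + 4*sqrt(2))*(s^3 - 3*sqrt(2)*s^2 - 16*s + 48*sqrt(2)) + (3*s^2 - 6*sqrt(2)*s - 16)*(s^2 - 4*sqrt(2)*s - 3*s + 12*sqrt(2)))/(s^2 - 4*sqrt(2)*s - 3*s + 12*sqrt(2))^2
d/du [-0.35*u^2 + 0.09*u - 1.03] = 0.09 - 0.7*u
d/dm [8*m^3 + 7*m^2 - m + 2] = 24*m^2 + 14*m - 1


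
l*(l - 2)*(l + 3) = l^3 + l^2 - 6*l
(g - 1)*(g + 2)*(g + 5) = g^3 + 6*g^2 + 3*g - 10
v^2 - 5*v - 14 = (v - 7)*(v + 2)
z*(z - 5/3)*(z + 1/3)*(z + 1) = z^4 - z^3/3 - 17*z^2/9 - 5*z/9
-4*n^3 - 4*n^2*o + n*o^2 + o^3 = (-2*n + o)*(n + o)*(2*n + o)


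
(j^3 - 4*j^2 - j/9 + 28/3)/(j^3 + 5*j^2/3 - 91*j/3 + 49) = (j + 4/3)/(j + 7)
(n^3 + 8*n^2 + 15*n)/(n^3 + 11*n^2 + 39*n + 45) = n/(n + 3)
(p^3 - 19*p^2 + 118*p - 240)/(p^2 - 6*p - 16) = (p^2 - 11*p + 30)/(p + 2)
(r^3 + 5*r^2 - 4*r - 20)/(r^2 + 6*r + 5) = (r^2 - 4)/(r + 1)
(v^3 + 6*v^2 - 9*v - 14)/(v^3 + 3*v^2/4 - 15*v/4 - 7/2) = 4*(v + 7)/(4*v + 7)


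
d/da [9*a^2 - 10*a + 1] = 18*a - 10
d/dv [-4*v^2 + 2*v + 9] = 2 - 8*v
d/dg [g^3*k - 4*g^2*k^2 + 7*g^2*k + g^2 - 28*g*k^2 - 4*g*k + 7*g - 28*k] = 3*g^2*k - 8*g*k^2 + 14*g*k + 2*g - 28*k^2 - 4*k + 7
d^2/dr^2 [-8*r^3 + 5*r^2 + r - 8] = 10 - 48*r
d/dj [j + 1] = 1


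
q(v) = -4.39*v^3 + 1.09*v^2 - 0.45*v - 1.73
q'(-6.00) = -487.65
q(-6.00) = 988.45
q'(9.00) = -1047.60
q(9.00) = -3117.80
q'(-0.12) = -0.90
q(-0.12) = -1.65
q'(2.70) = -90.57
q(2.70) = -81.41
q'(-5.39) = -394.82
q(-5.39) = 719.80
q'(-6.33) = -541.96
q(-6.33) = 1158.26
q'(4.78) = -290.94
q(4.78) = -458.43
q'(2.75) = -94.05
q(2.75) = -86.02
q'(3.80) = -182.34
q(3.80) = -228.59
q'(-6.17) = -515.27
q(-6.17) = 1073.69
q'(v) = -13.17*v^2 + 2.18*v - 0.45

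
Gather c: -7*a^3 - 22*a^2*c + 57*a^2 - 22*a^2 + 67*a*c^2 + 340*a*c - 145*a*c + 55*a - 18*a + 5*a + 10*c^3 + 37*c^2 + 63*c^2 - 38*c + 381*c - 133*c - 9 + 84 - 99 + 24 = -7*a^3 + 35*a^2 + 42*a + 10*c^3 + c^2*(67*a + 100) + c*(-22*a^2 + 195*a + 210)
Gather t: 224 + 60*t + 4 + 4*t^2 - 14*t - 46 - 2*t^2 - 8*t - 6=2*t^2 + 38*t + 176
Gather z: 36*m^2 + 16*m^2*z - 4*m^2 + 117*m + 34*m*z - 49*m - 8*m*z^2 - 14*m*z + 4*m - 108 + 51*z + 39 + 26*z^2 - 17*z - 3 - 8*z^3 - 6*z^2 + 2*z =32*m^2 + 72*m - 8*z^3 + z^2*(20 - 8*m) + z*(16*m^2 + 20*m + 36) - 72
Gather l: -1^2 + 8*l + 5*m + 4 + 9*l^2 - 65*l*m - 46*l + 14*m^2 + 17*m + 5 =9*l^2 + l*(-65*m - 38) + 14*m^2 + 22*m + 8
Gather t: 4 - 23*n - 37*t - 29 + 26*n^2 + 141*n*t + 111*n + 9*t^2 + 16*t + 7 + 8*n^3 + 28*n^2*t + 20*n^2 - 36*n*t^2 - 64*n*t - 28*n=8*n^3 + 46*n^2 + 60*n + t^2*(9 - 36*n) + t*(28*n^2 + 77*n - 21) - 18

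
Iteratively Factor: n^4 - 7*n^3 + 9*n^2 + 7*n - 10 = (n - 5)*(n^3 - 2*n^2 - n + 2) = (n - 5)*(n - 2)*(n^2 - 1) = (n - 5)*(n - 2)*(n - 1)*(n + 1)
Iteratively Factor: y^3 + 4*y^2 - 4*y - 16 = (y - 2)*(y^2 + 6*y + 8) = (y - 2)*(y + 4)*(y + 2)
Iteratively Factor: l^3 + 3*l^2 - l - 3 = (l + 1)*(l^2 + 2*l - 3) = (l - 1)*(l + 1)*(l + 3)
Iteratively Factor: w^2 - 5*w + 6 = (w - 2)*(w - 3)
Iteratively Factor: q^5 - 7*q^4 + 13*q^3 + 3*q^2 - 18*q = (q - 2)*(q^4 - 5*q^3 + 3*q^2 + 9*q) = q*(q - 2)*(q^3 - 5*q^2 + 3*q + 9) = q*(q - 3)*(q - 2)*(q^2 - 2*q - 3) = q*(q - 3)*(q - 2)*(q + 1)*(q - 3)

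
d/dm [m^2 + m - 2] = 2*m + 1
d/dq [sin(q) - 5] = cos(q)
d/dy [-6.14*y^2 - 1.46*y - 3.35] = -12.28*y - 1.46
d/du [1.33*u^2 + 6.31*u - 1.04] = 2.66*u + 6.31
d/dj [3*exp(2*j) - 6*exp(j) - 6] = 6*(exp(j) - 1)*exp(j)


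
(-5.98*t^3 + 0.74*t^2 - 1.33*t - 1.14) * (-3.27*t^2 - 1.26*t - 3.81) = 19.5546*t^5 + 5.115*t^4 + 26.2005*t^3 + 2.5842*t^2 + 6.5037*t + 4.3434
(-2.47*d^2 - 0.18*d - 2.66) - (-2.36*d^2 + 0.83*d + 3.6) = -0.11*d^2 - 1.01*d - 6.26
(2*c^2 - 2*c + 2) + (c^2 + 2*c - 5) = 3*c^2 - 3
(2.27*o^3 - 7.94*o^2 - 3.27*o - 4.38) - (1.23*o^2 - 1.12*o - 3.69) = 2.27*o^3 - 9.17*o^2 - 2.15*o - 0.69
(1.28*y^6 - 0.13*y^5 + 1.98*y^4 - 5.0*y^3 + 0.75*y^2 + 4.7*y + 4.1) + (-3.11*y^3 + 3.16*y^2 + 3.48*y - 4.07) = 1.28*y^6 - 0.13*y^5 + 1.98*y^4 - 8.11*y^3 + 3.91*y^2 + 8.18*y + 0.0299999999999994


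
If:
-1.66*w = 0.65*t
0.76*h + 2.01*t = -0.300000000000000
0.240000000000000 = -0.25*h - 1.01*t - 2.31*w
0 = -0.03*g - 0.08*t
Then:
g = -0.68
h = -1.07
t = 0.25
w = -0.10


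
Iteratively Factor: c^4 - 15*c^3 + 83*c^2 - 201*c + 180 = (c - 3)*(c^3 - 12*c^2 + 47*c - 60) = (c - 5)*(c - 3)*(c^2 - 7*c + 12) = (c - 5)*(c - 3)^2*(c - 4)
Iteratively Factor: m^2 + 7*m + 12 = (m + 3)*(m + 4)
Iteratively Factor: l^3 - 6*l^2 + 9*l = (l - 3)*(l^2 - 3*l) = (l - 3)^2*(l)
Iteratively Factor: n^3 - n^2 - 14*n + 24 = (n + 4)*(n^2 - 5*n + 6) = (n - 2)*(n + 4)*(n - 3)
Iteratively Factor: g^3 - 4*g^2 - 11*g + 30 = (g - 2)*(g^2 - 2*g - 15) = (g - 2)*(g + 3)*(g - 5)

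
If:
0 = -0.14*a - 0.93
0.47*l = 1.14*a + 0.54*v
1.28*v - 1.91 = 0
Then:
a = -6.64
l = -14.40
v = 1.49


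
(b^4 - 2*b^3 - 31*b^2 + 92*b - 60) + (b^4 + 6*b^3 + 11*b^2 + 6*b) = 2*b^4 + 4*b^3 - 20*b^2 + 98*b - 60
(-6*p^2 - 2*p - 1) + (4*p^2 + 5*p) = -2*p^2 + 3*p - 1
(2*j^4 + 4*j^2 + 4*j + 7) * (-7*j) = -14*j^5 - 28*j^3 - 28*j^2 - 49*j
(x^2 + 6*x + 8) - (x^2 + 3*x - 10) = 3*x + 18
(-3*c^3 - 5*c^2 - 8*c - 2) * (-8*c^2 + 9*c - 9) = 24*c^5 + 13*c^4 + 46*c^3 - 11*c^2 + 54*c + 18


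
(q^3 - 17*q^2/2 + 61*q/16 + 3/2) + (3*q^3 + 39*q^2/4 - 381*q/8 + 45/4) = 4*q^3 + 5*q^2/4 - 701*q/16 + 51/4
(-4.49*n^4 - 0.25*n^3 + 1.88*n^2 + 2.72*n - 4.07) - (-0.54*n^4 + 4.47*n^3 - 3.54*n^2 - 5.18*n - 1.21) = -3.95*n^4 - 4.72*n^3 + 5.42*n^2 + 7.9*n - 2.86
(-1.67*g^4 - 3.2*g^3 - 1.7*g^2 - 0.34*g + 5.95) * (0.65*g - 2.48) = -1.0855*g^5 + 2.0616*g^4 + 6.831*g^3 + 3.995*g^2 + 4.7107*g - 14.756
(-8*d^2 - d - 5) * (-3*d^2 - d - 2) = 24*d^4 + 11*d^3 + 32*d^2 + 7*d + 10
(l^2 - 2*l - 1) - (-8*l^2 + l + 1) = 9*l^2 - 3*l - 2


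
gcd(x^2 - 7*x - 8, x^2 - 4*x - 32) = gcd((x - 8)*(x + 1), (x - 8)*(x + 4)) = x - 8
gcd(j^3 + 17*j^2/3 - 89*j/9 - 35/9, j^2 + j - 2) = 1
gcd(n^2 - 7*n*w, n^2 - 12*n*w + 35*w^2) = -n + 7*w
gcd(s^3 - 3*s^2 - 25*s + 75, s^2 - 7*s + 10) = s - 5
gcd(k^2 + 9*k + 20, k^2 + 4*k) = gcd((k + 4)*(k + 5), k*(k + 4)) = k + 4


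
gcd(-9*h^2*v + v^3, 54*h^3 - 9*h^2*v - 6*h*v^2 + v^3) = -9*h^2 + v^2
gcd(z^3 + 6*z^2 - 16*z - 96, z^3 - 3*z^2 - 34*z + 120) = z^2 + 2*z - 24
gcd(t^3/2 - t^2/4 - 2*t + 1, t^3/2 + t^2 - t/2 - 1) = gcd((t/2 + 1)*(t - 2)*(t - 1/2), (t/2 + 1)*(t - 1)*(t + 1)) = t + 2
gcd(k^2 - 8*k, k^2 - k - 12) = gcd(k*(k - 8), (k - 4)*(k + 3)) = 1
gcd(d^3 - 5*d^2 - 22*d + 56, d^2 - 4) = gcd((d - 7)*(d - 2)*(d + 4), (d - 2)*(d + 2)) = d - 2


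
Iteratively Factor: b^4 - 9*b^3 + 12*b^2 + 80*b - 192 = (b + 3)*(b^3 - 12*b^2 + 48*b - 64) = (b - 4)*(b + 3)*(b^2 - 8*b + 16) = (b - 4)^2*(b + 3)*(b - 4)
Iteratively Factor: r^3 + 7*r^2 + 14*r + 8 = (r + 2)*(r^2 + 5*r + 4) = (r + 1)*(r + 2)*(r + 4)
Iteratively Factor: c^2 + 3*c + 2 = (c + 1)*(c + 2)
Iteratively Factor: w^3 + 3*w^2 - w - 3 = (w + 1)*(w^2 + 2*w - 3) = (w - 1)*(w + 1)*(w + 3)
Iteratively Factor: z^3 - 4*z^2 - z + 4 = (z + 1)*(z^2 - 5*z + 4) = (z - 1)*(z + 1)*(z - 4)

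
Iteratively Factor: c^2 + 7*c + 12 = (c + 4)*(c + 3)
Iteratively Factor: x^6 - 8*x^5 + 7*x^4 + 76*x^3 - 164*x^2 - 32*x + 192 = (x - 2)*(x^5 - 6*x^4 - 5*x^3 + 66*x^2 - 32*x - 96) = (x - 4)*(x - 2)*(x^4 - 2*x^3 - 13*x^2 + 14*x + 24) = (x - 4)*(x - 2)^2*(x^3 - 13*x - 12) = (x - 4)*(x - 2)^2*(x + 1)*(x^2 - x - 12) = (x - 4)*(x - 2)^2*(x + 1)*(x + 3)*(x - 4)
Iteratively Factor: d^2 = (d)*(d)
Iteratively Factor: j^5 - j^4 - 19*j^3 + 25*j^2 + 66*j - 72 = (j - 3)*(j^4 + 2*j^3 - 13*j^2 - 14*j + 24) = (j - 3)*(j + 2)*(j^3 - 13*j + 12) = (j - 3)^2*(j + 2)*(j^2 + 3*j - 4) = (j - 3)^2*(j + 2)*(j + 4)*(j - 1)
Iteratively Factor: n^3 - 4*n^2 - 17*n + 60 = (n + 4)*(n^2 - 8*n + 15) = (n - 3)*(n + 4)*(n - 5)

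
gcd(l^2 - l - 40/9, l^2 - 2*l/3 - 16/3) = l - 8/3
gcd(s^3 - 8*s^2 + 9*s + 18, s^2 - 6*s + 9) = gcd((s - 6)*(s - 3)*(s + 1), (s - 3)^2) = s - 3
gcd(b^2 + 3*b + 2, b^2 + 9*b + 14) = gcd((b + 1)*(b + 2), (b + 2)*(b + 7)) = b + 2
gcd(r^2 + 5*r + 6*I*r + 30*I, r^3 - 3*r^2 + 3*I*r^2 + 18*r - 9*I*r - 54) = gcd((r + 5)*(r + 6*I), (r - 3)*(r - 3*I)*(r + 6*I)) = r + 6*I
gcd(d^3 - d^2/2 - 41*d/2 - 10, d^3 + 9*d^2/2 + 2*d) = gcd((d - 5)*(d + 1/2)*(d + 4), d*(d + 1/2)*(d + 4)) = d^2 + 9*d/2 + 2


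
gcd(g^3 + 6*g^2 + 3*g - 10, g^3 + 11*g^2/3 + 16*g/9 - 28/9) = g + 2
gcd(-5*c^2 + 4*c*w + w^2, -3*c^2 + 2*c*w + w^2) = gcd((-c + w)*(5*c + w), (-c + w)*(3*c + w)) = -c + w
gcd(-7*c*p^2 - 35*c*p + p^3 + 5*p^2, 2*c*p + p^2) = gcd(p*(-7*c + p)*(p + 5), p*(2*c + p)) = p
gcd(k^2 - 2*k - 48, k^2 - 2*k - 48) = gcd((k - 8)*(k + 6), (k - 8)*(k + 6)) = k^2 - 2*k - 48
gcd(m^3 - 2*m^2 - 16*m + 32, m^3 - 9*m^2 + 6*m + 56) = m - 4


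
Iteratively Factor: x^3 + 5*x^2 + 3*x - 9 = (x - 1)*(x^2 + 6*x + 9) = (x - 1)*(x + 3)*(x + 3)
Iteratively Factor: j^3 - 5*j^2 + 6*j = (j)*(j^2 - 5*j + 6) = j*(j - 3)*(j - 2)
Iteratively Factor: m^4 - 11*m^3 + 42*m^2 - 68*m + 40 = (m - 2)*(m^3 - 9*m^2 + 24*m - 20) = (m - 5)*(m - 2)*(m^2 - 4*m + 4) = (m - 5)*(m - 2)^2*(m - 2)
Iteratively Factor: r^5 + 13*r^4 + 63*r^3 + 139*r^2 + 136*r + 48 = (r + 4)*(r^4 + 9*r^3 + 27*r^2 + 31*r + 12) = (r + 3)*(r + 4)*(r^3 + 6*r^2 + 9*r + 4) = (r + 1)*(r + 3)*(r + 4)*(r^2 + 5*r + 4) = (r + 1)^2*(r + 3)*(r + 4)*(r + 4)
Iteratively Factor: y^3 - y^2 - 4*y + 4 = (y - 1)*(y^2 - 4) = (y - 2)*(y - 1)*(y + 2)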